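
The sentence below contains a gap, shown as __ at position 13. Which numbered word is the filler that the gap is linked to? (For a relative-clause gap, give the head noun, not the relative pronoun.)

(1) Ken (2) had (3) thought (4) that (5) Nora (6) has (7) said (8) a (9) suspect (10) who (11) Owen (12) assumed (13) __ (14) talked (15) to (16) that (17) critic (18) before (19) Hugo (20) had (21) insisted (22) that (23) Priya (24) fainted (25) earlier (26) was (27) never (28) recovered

9

The gap at 13 is the subject of "talked", inside a relative clause.
The relative pronoun is "who" (word 10); it is bound by the head noun immediately before it.
Its filler is the head noun "suspect", at word 9.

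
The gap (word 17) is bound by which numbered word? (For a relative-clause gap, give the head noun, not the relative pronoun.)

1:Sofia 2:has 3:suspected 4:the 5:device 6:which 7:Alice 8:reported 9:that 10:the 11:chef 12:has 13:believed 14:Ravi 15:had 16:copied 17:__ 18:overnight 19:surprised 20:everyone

The gap at 17 is the object of "copied", inside a relative clause.
The relative pronoun is "which" (word 6); it is bound by the head noun immediately before it.
Its filler is the head noun "device", at word 5.

5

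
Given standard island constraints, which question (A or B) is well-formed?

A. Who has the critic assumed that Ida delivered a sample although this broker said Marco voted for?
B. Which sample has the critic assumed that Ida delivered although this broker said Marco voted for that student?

B

In A, the wh-phrase is extracted from inside an adjunct island (introduced by "although"), which blocks movement.
In B, the extraction path crosses only that-complement boundaries, which are transparent.
So B is grammatical.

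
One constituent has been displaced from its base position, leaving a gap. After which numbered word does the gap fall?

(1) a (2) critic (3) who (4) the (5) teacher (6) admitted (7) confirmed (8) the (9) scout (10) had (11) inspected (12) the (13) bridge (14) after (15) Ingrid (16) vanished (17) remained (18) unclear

The displaced element is "a critic" (word 2).
It is linked across 1 clause boundary (Ø).
It functions as the subject of "confirmed", so the gap sits immediately after word 6 ("admitted").
Base order: The teacher admitted that a critic confirmed the scout had inspected the bridge after Ingrid vanished.

6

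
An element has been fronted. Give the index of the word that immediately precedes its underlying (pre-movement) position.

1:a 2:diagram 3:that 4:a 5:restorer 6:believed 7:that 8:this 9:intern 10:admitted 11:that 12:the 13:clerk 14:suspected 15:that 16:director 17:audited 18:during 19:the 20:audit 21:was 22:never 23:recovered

The displaced element is "a diagram" (word 2).
It is linked across 3 clause boundaries (that → that → Ø).
It functions as the direct object of "audited", so the gap sits immediately after word 17 ("audited").
Base order: A restorer believed that this intern admitted that the clerk suspected that director audited a diagram during the audit.

17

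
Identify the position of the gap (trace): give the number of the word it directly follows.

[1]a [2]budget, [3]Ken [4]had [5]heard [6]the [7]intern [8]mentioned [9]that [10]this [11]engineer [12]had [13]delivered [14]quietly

The displaced element is "a budget" (word 2).
It is linked across 2 clause boundaries (Ø → that).
It functions as the direct object of "delivered", so the gap sits immediately after word 13 ("delivered").
Base order: Ken had heard the intern mentioned that this engineer had delivered a budget quietly.

13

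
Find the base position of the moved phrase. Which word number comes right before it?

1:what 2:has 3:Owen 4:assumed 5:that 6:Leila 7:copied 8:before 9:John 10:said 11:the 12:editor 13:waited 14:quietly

7

The displaced element is "what" (word 1).
It is linked across 1 clause boundary (that).
It functions as the direct object of "copied", so the gap sits immediately after word 7 ("copied").
Base order: Owen has assumed that Leila copied what before John said the editor waited quietly.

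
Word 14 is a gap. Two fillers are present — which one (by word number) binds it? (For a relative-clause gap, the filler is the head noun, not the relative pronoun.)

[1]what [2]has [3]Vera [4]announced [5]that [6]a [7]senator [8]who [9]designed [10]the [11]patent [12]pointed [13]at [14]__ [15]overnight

1

The marked gap is the object of the preposition "at" of "pointed".
Its filler is the fronted wh-phrase "what", at word 1.
(The other dependency links word 7 to a gap after word 8.)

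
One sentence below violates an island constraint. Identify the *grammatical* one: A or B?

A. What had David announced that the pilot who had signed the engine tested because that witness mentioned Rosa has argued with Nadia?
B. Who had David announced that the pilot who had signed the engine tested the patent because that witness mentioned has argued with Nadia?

A

In B, the wh-phrase is extracted from inside an adjunct island (introduced by "because"), which blocks movement.
In A, the extraction path crosses only that-complement boundaries, which are transparent.
So A is grammatical.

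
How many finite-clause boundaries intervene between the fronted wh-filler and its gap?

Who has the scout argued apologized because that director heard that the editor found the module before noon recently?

"who" is extracted from the subject of "apologized".
Boundaries crossed, outermost first: [Ø] — 1 in total.

1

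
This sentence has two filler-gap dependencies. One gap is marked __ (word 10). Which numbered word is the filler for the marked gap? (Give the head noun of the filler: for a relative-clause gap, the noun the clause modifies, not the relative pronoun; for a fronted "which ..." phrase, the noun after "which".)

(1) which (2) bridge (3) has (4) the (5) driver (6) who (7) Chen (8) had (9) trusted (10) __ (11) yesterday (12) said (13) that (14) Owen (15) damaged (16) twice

The marked gap is inside the relative clause, the direct object of "trusted".
Its filler is the head noun "driver" (via "who"), at word 5.
(The other dependency links word 2 to a gap after word 15.)

5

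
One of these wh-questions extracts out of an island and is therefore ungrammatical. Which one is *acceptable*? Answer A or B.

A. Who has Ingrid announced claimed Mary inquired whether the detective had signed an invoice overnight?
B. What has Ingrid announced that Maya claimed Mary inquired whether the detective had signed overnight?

In B, the wh-phrase is extracted from inside a wh-island (introduced by "whether"), which blocks movement.
In A, the extraction path crosses only that-complement boundaries, which are transparent.
So A is grammatical.

A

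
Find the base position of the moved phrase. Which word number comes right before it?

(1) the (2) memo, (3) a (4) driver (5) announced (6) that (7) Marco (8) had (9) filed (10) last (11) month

The displaced element is "the memo" (word 2).
It is linked across 1 clause boundary (that).
It functions as the direct object of "filed", so the gap sits immediately after word 9 ("filed").
Base order: A driver announced that Marco had filed the memo last month.

9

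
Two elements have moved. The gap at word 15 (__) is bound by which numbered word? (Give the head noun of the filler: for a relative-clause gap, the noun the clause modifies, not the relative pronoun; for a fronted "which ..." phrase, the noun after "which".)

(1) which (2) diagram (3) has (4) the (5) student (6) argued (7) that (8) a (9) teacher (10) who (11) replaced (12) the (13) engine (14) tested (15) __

2

The marked gap is the direct object of "tested".
Its filler is the fronted wh-phrase "which diagram", at word 2.
(The other dependency links word 9 to a gap after word 10.)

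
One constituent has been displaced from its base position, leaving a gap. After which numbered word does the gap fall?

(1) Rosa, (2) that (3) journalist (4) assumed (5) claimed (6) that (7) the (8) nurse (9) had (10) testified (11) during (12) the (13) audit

The displaced element is "Rosa" (word 1).
It is linked across 1 clause boundary (Ø).
It functions as the subject of "claimed", so the gap sits immediately after word 4 ("assumed").
Base order: That journalist assumed that Rosa claimed that the nurse had testified during the audit.

4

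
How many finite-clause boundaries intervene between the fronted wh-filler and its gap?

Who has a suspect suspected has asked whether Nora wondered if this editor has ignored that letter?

"who" is extracted from the subject of "asked".
Boundaries crossed, outermost first: [Ø] — 1 in total.

1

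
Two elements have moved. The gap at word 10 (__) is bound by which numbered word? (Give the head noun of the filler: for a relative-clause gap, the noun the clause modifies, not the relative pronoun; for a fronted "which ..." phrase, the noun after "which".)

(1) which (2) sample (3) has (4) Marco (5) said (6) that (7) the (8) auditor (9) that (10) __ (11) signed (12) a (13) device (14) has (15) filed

8

The marked gap is inside the relative clause, the subject of "signed".
Its filler is the head noun "auditor" (via "that"), at word 8.
(The other dependency links word 2 to a gap after word 15.)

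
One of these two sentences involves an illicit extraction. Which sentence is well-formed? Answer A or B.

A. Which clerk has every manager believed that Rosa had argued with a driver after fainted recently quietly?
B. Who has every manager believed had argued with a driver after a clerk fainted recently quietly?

In A, the wh-phrase is extracted from inside an adjunct island (introduced by "after"), which blocks movement.
In B, the extraction path crosses only that-complement boundaries, which are transparent.
So B is grammatical.

B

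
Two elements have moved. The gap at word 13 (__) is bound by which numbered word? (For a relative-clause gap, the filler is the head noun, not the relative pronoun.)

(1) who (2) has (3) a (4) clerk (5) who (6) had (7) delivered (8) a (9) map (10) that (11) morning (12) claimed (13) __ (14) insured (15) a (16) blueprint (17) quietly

1

The marked gap is the subject of "insured".
Its filler is the fronted wh-phrase "who", at word 1.
(The other dependency links word 4 to a gap after word 5.)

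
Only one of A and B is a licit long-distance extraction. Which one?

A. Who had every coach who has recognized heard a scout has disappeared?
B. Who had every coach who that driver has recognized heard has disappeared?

B

In A, the wh-phrase is extracted from inside a complex-NP island (relative clause) (introduced by "who"), which blocks movement.
In B, the extraction path crosses only that-complement boundaries, which are transparent.
So B is grammatical.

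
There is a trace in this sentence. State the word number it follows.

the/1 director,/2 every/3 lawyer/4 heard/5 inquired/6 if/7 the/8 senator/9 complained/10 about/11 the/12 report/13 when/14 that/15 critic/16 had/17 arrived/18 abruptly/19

5

The displaced element is "the director" (word 2).
It is linked across 1 clause boundary (Ø).
It functions as the subject of "inquired", so the gap sits immediately after word 5 ("heard").
Base order: Every lawyer heard that the director inquired if the senator complained about the report when that critic had arrived abruptly.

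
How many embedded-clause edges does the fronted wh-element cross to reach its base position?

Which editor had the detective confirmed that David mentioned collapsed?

2

"which editor" is extracted from the subject of "collapsed".
Boundaries crossed, outermost first: [that], [Ø] — 2 in total.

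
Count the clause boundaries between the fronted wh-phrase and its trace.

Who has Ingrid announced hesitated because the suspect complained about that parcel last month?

"who" is extracted from the subject of "hesitated".
Boundaries crossed, outermost first: [Ø] — 1 in total.

1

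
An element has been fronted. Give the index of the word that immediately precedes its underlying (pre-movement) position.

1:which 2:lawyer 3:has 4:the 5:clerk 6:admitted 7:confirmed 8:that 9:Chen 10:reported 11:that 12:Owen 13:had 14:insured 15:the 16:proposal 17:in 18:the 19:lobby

6

The displaced element is "which lawyer" (word 2).
It is linked across 1 clause boundary (Ø).
It functions as the subject of "confirmed", so the gap sits immediately after word 6 ("admitted").
Base order: The clerk has admitted which lawyer confirmed that Chen reported that Owen had insured the proposal in the lobby.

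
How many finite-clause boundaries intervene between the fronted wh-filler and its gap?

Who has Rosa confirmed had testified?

1

"who" is extracted from the subject of "testified".
Boundaries crossed, outermost first: [Ø] — 1 in total.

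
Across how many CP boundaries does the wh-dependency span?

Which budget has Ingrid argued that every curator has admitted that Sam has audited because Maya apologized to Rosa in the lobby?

"which budget" is extracted from the object of "audited".
Boundaries crossed, outermost first: [that], [that] — 2 in total.

2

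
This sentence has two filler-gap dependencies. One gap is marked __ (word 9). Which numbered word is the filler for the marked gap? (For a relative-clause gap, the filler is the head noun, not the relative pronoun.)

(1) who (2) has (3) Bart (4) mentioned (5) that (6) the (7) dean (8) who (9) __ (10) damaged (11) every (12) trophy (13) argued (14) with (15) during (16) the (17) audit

7

The marked gap is inside the relative clause, the subject of "damaged".
Its filler is the head noun "dean" (via "who"), at word 7.
(The other dependency links word 1 to a gap after word 14.)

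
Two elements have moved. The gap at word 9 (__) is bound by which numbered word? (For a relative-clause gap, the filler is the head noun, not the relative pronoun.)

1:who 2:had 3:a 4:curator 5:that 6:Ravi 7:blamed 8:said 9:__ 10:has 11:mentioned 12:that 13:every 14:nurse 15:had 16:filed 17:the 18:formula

1

The marked gap is the subject of "mentioned".
Its filler is the fronted wh-phrase "who", at word 1.
(The other dependency links word 4 to a gap after word 7.)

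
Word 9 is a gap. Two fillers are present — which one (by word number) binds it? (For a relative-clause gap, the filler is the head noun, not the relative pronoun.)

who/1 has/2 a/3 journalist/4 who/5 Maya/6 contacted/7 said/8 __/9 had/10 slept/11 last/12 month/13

The marked gap is the subject of "slept".
Its filler is the fronted wh-phrase "who", at word 1.
(The other dependency links word 4 to a gap after word 7.)

1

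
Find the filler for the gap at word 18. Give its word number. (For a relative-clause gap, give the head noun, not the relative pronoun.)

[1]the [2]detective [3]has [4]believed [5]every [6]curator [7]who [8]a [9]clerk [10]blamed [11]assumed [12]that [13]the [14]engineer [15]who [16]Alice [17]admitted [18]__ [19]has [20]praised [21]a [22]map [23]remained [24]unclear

14

The gap at 18 is the subject of "praised", inside a relative clause.
The relative pronoun is "who" (word 15); it is bound by the head noun immediately before it.
Its filler is the head noun "engineer", at word 14.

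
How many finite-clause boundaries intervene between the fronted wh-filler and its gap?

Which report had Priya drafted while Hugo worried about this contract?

0

"which report" originates inside the matrix clause — no clause boundary is crossed.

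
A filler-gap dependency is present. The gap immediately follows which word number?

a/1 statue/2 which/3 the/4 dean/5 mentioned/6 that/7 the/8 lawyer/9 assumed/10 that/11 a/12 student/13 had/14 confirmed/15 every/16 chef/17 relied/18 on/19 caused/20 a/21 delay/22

The displaced element is "a statue" (word 2).
It is linked across 3 clause boundaries (that → that → Ø).
It functions as the object of the preposition "on" of "relied", so the gap sits immediately after word 19 ("on").
Base order: The dean mentioned that the lawyer assumed that a student had confirmed every chef relied on a statue.

19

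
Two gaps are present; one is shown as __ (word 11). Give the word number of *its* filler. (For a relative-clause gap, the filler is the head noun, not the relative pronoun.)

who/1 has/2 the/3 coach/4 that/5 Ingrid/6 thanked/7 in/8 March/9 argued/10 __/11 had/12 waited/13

The marked gap is the subject of "waited".
Its filler is the fronted wh-phrase "who", at word 1.
(The other dependency links word 4 to a gap after word 7.)

1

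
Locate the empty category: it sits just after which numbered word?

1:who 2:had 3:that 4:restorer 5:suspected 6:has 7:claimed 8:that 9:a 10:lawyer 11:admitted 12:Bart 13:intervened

The displaced element is "who" (word 1).
It is linked across 1 clause boundary (Ø).
It functions as the subject of "claimed", so the gap sits immediately after word 5 ("suspected").
Base order: That restorer had suspected that who has claimed that a lawyer admitted Bart intervened.

5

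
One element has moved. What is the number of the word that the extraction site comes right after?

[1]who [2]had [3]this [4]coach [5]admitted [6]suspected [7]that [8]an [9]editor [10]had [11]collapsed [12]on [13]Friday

5

The displaced element is "who" (word 1).
It is linked across 1 clause boundary (Ø).
It functions as the subject of "suspected", so the gap sits immediately after word 5 ("admitted").
Base order: This coach had admitted that who suspected that an editor had collapsed on Friday.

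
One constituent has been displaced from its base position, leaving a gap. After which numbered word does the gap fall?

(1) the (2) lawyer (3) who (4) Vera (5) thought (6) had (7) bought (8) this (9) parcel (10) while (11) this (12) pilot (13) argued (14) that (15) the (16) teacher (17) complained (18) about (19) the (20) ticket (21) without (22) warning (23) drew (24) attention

5

The displaced element is "the lawyer" (word 2).
It is linked across 1 clause boundary (Ø).
It functions as the subject of "bought", so the gap sits immediately after word 5 ("thought").
Base order: Vera thought that the lawyer had bought this parcel while this pilot argued that the teacher complained about the ticket without warning.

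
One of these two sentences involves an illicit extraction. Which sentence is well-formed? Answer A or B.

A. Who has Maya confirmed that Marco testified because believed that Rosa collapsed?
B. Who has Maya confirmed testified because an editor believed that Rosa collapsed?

B

In A, the wh-phrase is extracted from inside an adjunct island (introduced by "because"), which blocks movement.
In B, the extraction path crosses only that-complement boundaries, which are transparent.
So B is grammatical.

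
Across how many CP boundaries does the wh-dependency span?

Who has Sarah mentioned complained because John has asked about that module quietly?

1

"who" is extracted from the subject of "complained".
Boundaries crossed, outermost first: [Ø] — 1 in total.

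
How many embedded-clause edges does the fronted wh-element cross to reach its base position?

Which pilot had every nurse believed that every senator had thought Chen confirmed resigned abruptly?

"which pilot" is extracted from the subject of "resigned".
Boundaries crossed, outermost first: [that], [Ø], [Ø] — 3 in total.

3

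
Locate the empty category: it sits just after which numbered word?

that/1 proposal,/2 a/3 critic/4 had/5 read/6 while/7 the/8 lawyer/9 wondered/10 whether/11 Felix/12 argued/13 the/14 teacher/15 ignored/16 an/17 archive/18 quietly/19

The displaced element is "that proposal" (word 2).
It functions as the direct object of "read", so the gap sits immediately after word 6 ("read").
Base order: A critic had read that proposal while the lawyer wondered whether Felix argued the teacher ignored an archive quietly.

6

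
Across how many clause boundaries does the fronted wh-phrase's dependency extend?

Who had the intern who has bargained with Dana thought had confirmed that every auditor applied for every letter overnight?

"who" is extracted from the subject of "confirmed".
Boundaries crossed, outermost first: [Ø] — 1 in total.

1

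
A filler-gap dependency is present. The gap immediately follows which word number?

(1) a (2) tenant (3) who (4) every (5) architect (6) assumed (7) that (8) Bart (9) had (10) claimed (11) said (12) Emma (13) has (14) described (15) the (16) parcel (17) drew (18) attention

The displaced element is "a tenant" (word 2).
It is linked across 2 clause boundaries (that → Ø).
It functions as the subject of "said", so the gap sits immediately after word 10 ("claimed").
Base order: Every architect assumed that Bart had claimed that a tenant said Emma has described the parcel.

10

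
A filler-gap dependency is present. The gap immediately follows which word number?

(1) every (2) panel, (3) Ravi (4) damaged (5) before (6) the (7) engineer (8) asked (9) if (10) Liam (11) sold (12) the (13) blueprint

The displaced element is "every panel" (word 2).
It functions as the direct object of "damaged", so the gap sits immediately after word 4 ("damaged").
Base order: Ravi damaged every panel before the engineer asked if Liam sold the blueprint.

4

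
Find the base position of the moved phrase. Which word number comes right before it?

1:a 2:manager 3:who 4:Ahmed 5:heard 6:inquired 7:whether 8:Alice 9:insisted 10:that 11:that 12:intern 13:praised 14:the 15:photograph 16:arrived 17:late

5

The displaced element is "a manager" (word 2).
It is linked across 1 clause boundary (Ø).
It functions as the subject of "inquired", so the gap sits immediately after word 5 ("heard").
Base order: Ahmed heard that a manager inquired whether Alice insisted that that intern praised the photograph.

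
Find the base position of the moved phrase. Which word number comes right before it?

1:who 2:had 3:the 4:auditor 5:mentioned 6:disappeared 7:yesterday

5

The displaced element is "who" (word 1).
It is linked across 1 clause boundary (Ø).
It functions as the subject of "disappeared", so the gap sits immediately after word 5 ("mentioned").
Base order: The auditor had mentioned that who disappeared yesterday.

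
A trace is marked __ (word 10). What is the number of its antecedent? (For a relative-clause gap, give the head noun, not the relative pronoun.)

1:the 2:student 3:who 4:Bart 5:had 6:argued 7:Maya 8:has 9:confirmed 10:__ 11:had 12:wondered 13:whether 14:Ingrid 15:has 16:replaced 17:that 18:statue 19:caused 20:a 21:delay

2

The gap at 10 is the subject of "wondered", inside a relative clause.
The relative pronoun is "who" (word 3); it is bound by the head noun immediately before it.
Its filler is the head noun "student", at word 2.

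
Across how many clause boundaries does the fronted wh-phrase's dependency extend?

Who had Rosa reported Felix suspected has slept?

2

"who" is extracted from the subject of "slept".
Boundaries crossed, outermost first: [Ø], [Ø] — 2 in total.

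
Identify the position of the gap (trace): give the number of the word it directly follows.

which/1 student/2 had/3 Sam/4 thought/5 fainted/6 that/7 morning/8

The displaced element is "which student" (word 2).
It is linked across 1 clause boundary (Ø).
It functions as the subject of "fainted", so the gap sits immediately after word 5 ("thought").
Base order: Sam had thought that which student fainted that morning.

5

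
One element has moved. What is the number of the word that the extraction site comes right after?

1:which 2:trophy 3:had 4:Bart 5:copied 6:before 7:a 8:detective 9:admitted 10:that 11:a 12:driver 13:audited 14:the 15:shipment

The displaced element is "which trophy" (word 2).
It functions as the direct object of "copied", so the gap sits immediately after word 5 ("copied").
Base order: Bart had copied which trophy before a detective admitted that a driver audited the shipment.

5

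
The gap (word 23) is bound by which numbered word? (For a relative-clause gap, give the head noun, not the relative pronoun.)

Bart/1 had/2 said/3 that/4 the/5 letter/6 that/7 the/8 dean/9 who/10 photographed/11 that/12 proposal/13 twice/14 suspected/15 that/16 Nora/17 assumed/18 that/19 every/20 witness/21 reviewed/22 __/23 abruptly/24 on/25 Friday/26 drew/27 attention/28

The gap at 23 is the object of "reviewed", inside a relative clause.
The relative pronoun is "that" (word 7); it is bound by the head noun immediately before it.
Its filler is the head noun "letter", at word 6.

6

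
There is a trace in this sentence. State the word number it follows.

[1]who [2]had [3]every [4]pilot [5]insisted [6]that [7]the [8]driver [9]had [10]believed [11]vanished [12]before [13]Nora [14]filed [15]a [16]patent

The displaced element is "who" (word 1).
It is linked across 2 clause boundaries (that → Ø).
It functions as the subject of "vanished", so the gap sits immediately after word 10 ("believed").
Base order: Every pilot had insisted that the driver had believed that who vanished before Nora filed a patent.

10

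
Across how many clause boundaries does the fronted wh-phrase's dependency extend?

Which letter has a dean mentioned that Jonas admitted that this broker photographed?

2

"which letter" is extracted from the object of "photographed".
Boundaries crossed, outermost first: [that], [that] — 2 in total.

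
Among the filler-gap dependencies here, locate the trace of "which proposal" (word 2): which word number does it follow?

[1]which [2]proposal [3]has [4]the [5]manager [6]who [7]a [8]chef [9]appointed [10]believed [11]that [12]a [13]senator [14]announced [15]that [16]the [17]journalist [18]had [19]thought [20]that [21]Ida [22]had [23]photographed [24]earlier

23

The displaced element is "which proposal" (word 2).
It is linked across 3 clause boundaries (that → that → that).
It functions as the direct object of "photographed", so the gap sits immediately after word 23 ("photographed").
Base order: The manager who a chef appointed has believed that a senator announced that the journalist had thought that Ida had photographed which proposal earlier.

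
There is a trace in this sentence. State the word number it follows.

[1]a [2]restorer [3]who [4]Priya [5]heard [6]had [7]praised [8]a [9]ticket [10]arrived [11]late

5

The displaced element is "a restorer" (word 2).
It is linked across 1 clause boundary (Ø).
It functions as the subject of "praised", so the gap sits immediately after word 5 ("heard").
Base order: Priya heard that a restorer had praised a ticket.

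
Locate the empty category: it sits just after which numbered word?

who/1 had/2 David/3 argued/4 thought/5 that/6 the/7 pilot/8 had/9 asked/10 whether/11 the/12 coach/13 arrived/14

4

The displaced element is "who" (word 1).
It is linked across 1 clause boundary (Ø).
It functions as the subject of "thought", so the gap sits immediately after word 4 ("argued").
Base order: David had argued that who thought that the pilot had asked whether the coach arrived.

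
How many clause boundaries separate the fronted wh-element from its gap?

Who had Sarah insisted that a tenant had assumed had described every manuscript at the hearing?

2

"who" is extracted from the subject of "described".
Boundaries crossed, outermost first: [that], [Ø] — 2 in total.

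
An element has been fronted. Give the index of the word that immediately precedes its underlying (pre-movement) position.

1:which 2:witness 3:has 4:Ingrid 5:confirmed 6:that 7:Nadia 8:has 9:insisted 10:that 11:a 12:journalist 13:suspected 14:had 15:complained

13

The displaced element is "which witness" (word 2).
It is linked across 3 clause boundaries (that → that → Ø).
It functions as the subject of "complained", so the gap sits immediately after word 13 ("suspected").
Base order: Ingrid has confirmed that Nadia has insisted that a journalist suspected which witness had complained.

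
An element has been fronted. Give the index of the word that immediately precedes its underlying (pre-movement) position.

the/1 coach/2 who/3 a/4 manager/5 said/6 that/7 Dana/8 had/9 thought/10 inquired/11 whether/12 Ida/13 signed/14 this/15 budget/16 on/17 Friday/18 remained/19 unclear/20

10

The displaced element is "the coach" (word 2).
It is linked across 2 clause boundaries (that → Ø).
It functions as the subject of "inquired", so the gap sits immediately after word 10 ("thought").
Base order: A manager said that Dana had thought that the coach inquired whether Ida signed this budget on Friday.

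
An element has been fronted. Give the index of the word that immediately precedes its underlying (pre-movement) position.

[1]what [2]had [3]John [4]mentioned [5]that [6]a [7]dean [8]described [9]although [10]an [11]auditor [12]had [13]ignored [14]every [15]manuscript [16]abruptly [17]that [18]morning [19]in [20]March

8

The displaced element is "what" (word 1).
It is linked across 1 clause boundary (that).
It functions as the direct object of "described", so the gap sits immediately after word 8 ("described").
Base order: John had mentioned that a dean described what although an auditor had ignored every manuscript abruptly that morning in March.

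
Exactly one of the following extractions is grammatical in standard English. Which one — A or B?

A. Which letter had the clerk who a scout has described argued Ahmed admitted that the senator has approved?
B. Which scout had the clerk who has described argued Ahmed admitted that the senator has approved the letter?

A

In B, the wh-phrase is extracted from inside a complex-NP island (relative clause) (introduced by "who"), which blocks movement.
In A, the extraction path crosses only that-complement boundaries, which are transparent.
So A is grammatical.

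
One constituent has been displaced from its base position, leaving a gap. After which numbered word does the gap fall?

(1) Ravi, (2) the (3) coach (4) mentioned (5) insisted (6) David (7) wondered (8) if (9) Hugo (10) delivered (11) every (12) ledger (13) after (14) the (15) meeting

The displaced element is "Ravi" (word 1).
It is linked across 1 clause boundary (Ø).
It functions as the subject of "insisted", so the gap sits immediately after word 4 ("mentioned").
Base order: The coach mentioned Ravi insisted David wondered if Hugo delivered every ledger after the meeting.

4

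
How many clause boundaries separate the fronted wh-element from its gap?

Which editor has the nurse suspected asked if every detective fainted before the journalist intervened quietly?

1

"which editor" is extracted from the subject of "asked".
Boundaries crossed, outermost first: [Ø] — 1 in total.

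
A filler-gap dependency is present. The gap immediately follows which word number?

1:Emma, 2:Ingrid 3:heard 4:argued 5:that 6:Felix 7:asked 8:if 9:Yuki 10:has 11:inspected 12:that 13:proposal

3

The displaced element is "Emma" (word 1).
It is linked across 1 clause boundary (Ø).
It functions as the subject of "argued", so the gap sits immediately after word 3 ("heard").
Base order: Ingrid heard that Emma argued that Felix asked if Yuki has inspected that proposal.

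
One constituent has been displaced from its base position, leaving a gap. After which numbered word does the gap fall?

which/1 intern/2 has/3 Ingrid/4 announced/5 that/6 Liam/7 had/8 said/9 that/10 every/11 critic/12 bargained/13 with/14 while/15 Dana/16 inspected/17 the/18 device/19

The displaced element is "which intern" (word 2).
It is linked across 2 clause boundaries (that → that).
It functions as the object of the preposition "with" of "bargained", so the gap sits immediately after word 14 ("with").
Base order: Ingrid has announced that Liam had said that every critic bargained with which intern while Dana inspected the device.

14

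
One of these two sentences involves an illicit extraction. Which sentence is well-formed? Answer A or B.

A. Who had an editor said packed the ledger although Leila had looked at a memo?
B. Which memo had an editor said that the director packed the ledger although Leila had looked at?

A

In B, the wh-phrase is extracted from inside an adjunct island (introduced by "although"), which blocks movement.
In A, the extraction path crosses only that-complement boundaries, which are transparent.
So A is grammatical.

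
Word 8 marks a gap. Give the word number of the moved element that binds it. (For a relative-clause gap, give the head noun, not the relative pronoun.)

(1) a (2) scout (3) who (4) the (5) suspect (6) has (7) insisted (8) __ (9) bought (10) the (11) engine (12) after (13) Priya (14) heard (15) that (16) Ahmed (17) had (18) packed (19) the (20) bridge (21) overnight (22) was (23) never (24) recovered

The gap at 8 is the subject of "bought", inside a relative clause.
The relative pronoun is "who" (word 3); it is bound by the head noun immediately before it.
Its filler is the head noun "scout", at word 2.

2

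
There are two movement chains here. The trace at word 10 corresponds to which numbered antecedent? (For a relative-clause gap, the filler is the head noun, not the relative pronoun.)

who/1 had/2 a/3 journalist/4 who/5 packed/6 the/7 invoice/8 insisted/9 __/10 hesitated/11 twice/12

1

The marked gap is the subject of "hesitated".
Its filler is the fronted wh-phrase "who", at word 1.
(The other dependency links word 4 to a gap after word 5.)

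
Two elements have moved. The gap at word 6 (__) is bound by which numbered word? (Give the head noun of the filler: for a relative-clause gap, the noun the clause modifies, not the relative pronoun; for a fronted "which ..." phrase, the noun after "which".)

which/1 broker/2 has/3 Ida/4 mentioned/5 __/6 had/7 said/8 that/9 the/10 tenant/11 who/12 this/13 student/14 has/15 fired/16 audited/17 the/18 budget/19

2

The marked gap is the subject of "said".
Its filler is the fronted wh-phrase "which broker", at word 2.
(The other dependency links word 11 to a gap after word 16.)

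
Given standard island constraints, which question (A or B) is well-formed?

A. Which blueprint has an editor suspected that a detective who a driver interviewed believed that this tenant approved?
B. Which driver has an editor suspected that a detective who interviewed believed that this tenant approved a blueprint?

In B, the wh-phrase is extracted from inside a complex-NP island (relative clause) (introduced by "who"), which blocks movement.
In A, the extraction path crosses only that-complement boundaries, which are transparent.
So A is grammatical.

A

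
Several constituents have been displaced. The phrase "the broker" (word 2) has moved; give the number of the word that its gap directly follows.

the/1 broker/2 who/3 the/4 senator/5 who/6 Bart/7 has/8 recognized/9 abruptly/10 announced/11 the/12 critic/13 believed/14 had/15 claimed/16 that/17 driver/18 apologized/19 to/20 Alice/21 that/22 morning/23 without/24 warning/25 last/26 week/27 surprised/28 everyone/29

The displaced element is "the broker" (word 2).
It is linked across 2 clause boundaries (Ø → Ø).
It functions as the subject of "claimed", so the gap sits immediately after word 14 ("believed").
Base order: The senator who Bart has recognized abruptly announced the critic believed that the broker had claimed that driver apologized to Alice that morning without warning last week.

14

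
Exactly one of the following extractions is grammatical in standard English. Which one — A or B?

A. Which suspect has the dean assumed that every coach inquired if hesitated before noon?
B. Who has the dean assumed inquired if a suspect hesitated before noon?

B

In A, the wh-phrase is extracted from inside a wh-island (introduced by "if"), which blocks movement.
In B, the extraction path crosses only that-complement boundaries, which are transparent.
So B is grammatical.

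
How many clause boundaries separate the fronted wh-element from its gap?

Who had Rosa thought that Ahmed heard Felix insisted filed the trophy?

"who" is extracted from the subject of "filed".
Boundaries crossed, outermost first: [that], [Ø], [Ø] — 3 in total.

3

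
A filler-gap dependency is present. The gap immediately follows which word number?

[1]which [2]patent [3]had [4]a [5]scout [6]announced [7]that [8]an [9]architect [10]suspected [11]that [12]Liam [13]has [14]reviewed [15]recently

The displaced element is "which patent" (word 2).
It is linked across 2 clause boundaries (that → that).
It functions as the direct object of "reviewed", so the gap sits immediately after word 14 ("reviewed").
Base order: A scout had announced that an architect suspected that Liam has reviewed which patent recently.

14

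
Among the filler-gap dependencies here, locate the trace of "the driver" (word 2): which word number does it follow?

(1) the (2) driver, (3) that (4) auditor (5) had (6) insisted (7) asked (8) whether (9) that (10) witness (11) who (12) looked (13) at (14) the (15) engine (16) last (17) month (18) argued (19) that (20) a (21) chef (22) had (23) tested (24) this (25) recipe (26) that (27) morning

The displaced element is "the driver" (word 2).
It is linked across 1 clause boundary (Ø).
It functions as the subject of "asked", so the gap sits immediately after word 6 ("insisted").
Base order: That auditor had insisted the driver asked whether that witness who looked at the engine last month argued that a chef had tested this recipe that morning.

6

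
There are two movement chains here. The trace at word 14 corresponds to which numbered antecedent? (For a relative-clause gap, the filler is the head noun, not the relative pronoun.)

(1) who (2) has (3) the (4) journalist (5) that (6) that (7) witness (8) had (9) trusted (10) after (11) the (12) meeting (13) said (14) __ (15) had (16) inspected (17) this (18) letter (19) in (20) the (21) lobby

The marked gap is the subject of "inspected".
Its filler is the fronted wh-phrase "who", at word 1.
(The other dependency links word 4 to a gap after word 9.)

1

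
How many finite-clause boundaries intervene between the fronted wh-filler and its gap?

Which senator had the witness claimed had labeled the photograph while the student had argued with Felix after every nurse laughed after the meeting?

"which senator" is extracted from the subject of "labeled".
Boundaries crossed, outermost first: [Ø] — 1 in total.

1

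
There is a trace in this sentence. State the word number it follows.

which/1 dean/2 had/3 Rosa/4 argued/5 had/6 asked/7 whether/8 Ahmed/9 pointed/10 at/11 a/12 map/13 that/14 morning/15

5

The displaced element is "which dean" (word 2).
It is linked across 1 clause boundary (Ø).
It functions as the subject of "asked", so the gap sits immediately after word 5 ("argued").
Base order: Rosa had argued that which dean had asked whether Ahmed pointed at a map that morning.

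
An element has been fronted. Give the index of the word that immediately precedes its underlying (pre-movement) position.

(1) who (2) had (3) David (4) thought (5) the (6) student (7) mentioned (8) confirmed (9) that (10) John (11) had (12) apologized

The displaced element is "who" (word 1).
It is linked across 2 clause boundaries (Ø → Ø).
It functions as the subject of "confirmed", so the gap sits immediately after word 7 ("mentioned").
Base order: David had thought the student mentioned that who confirmed that John had apologized.

7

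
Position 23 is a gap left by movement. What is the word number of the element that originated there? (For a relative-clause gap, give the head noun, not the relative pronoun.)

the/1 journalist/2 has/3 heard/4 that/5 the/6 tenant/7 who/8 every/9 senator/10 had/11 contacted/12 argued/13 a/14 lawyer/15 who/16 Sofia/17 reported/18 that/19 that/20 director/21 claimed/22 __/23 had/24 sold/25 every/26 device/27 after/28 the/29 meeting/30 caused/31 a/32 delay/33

15

The gap at 23 is the subject of "sold", inside a relative clause.
The relative pronoun is "who" (word 16); it is bound by the head noun immediately before it.
Its filler is the head noun "lawyer", at word 15.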